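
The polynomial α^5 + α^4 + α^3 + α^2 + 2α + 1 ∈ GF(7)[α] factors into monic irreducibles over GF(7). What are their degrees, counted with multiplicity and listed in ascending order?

1, 4

Write g(α) = α^5 + α^4 + α^3 + α^2 + 2α + 1.
Linear factors from roots: (α - 1).
Complete factorization: g(α) = (α - 1)·(α^4 + 2α^3 + 3α^2 - 3α - 1).
Factor degrees with multiplicity: 1 + 4 = 5.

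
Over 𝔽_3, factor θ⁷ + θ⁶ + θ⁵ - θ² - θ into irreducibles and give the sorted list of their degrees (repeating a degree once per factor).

1, 2, 4

Write f(θ) = θ⁷ + θ⁶ + θ⁵ - θ² - θ.
Roots in 𝔽_3: f(0) = 0 → root; f(1) = 1; f(2) = 2.
Linear factors from roots: (θ).
Complete factorization: f(θ) = (θ)·(θ² - θ - 1)·(θ⁴ - θ³ + θ² + 1).
Factor degrees with multiplicity: 1 + 2 + 4 = 7.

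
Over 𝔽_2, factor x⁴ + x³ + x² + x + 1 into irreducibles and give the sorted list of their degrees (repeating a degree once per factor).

Write f(x) = x⁴ + x³ + x² + x + 1.
Roots in 𝔽_2: f(0) = 1; f(1) = 1.
Complete factorization: f(x) = (x⁴ + x³ + x² + x + 1).
Factor degrees with multiplicity: 4 = 4.

4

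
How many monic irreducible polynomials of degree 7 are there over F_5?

11160

The number of monic irreducibles of degree 7 over GF(5) is (1/7)·Σ_{d∣7} μ(7/d) 5^d.
Divisors of 7: 1, 7; μ(7/d) for each: -1, 1.
Σ = − 5^1 + 5^7 = 78120.
N = 78120/7 = 11160.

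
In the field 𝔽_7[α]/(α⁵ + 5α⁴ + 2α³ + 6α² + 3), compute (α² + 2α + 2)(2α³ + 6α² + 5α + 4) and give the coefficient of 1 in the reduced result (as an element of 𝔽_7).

2

Multiply in 𝔽_7[α]: (α² + 2α + 2)·(2α³ + 6α² + 5α + 4) = 2α⁵ + 3α⁴ + 5α² + 4α + 1.
Reduce using α⁵ ≡ 2α⁴ + 5α³ + α² + 4 (mod α⁵ + 5α⁴ + 2α³ + 6α² + 3).
Reduced: 3α³ + 4α + 2.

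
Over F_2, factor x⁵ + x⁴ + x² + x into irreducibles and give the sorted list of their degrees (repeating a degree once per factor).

Write h(x) = x⁵ + x⁴ + x² + x.
Roots in F_2: h(0) = 0 → root; h(1) = 0 → root.
Linear factors from roots: (x), (x + 1).
Complete factorization: h(x) = (x)·(x + 1)^2·(x² + x + 1).
Factor degrees with multiplicity: 1 + 1 + 1 + 2 = 5.

1, 1, 1, 2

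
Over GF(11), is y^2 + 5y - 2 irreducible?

Write P(y) = y^2 + 5y - 2.
Check each element of GF(11) for a root: P(0)=9, P(1)=4, P(2)=1, P(3)=0, P(4)=1, P(5)=4, P(6)=9, P(7)=5, P(8)=3, P(9)=3, P(10)=5.
P(3) = 0, so (y − 3) divides P(y); P is reducible.

No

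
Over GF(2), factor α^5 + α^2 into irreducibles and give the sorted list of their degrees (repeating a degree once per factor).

Write f(α) = α^5 + α^2.
Roots in GF(2): f(0) = 0 → root; f(1) = 0 → root.
Linear factors from roots: (α), (α + 1).
Complete factorization: f(α) = (α + 1)·(α)^2·(α^2 + α + 1).
Factor degrees with multiplicity: 1 + 1 + 1 + 2 = 5.

1, 1, 1, 2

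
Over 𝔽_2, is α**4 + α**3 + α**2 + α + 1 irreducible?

Yes

Write g(α) = α**4 + α**3 + α**2 + α + 1.
Check for roots in 𝔽_2: g(0) = 1; g(1) = 1.
No roots, so no linear factors.
Monic irreducibles of degree 2 over GF(2): α**2 + α + 1.
None of them divide g (all give nonzero remainder).
No irreducible factor of degree ≤ 2 exists, so g is irreducible over GF(2).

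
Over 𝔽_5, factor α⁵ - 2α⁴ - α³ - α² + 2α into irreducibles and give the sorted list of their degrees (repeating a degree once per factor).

Write g(α) = α⁵ - 2α⁴ - α³ - α² + 2α.
Roots in 𝔽_5: g(0) = 0 → root; g(1) = 4; g(2) = 2; g(3) = 1; g(4) = 0 → root.
Linear factors from roots: (α), (α + 1).
Complete factorization: g(α) = (α)·(α + 1)·(α³ + 2α² + 2α + 2).
Factor degrees with multiplicity: 1 + 1 + 3 = 5.

1, 1, 3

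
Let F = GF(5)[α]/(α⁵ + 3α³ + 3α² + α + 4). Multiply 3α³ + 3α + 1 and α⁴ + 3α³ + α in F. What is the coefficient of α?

Multiply in GF(5)[α]: (3α³ + 3α + 1)·(α⁴ + 3α³ + α) = 3α⁷ + 4α⁶ + 3α⁵ + 3α⁴ + 3α³ + 3α² + α.
Reduce using α⁵ ≡ 2α³ + 2α² + 4α + 1 (mod α⁵ + 3α³ + 3α² + α + 4).
Reduced: 2α⁴ + α³ + α + 4.

1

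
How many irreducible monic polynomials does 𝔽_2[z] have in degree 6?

The number of monic irreducibles of degree 6 over GF(2) is (1/6)·Σ_{d∣6} μ(6/d) 2^d.
Divisors of 6: 1, 2, 3, 6; μ(6/d) for each: 1, -1, -1, 1.
Σ = 2^1 − 2^2 − 2^3 + 2^6 = 54.
N = 54/6 = 9.

9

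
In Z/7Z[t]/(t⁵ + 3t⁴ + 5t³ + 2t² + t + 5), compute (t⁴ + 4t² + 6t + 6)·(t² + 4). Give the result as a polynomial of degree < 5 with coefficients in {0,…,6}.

5t^4 + 5t^3 + 6t^2 + t + 4

Multiply in Z/7Z[t]: (t⁴ + 4t² + 6t + 6)·(t² + 4) = t⁶ + t⁴ + 6t³ + t² + 3t + 3.
Reduce using t⁵ ≡ 4t⁴ + 2t³ + 5t² + 6t + 2 (mod t⁵ + 3t⁴ + 5t³ + 2t² + t + 5).
Reduced: 5t⁴ + 5t³ + 6t² + t + 4.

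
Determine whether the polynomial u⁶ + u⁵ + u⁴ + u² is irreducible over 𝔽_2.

No

Write g(u) = u⁶ + u⁵ + u⁴ + u².
Check for roots in 𝔽_2: g(0) = 0 → root; g(1) = 0 → root.
g(0) = 0, so (u) divides g(u); g is reducible.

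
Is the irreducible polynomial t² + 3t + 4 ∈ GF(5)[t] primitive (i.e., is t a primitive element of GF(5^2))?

No

Write f(t) = t² + 3t + 4.
|GF(5^2)^×| = 5^2 − 1 = 24. Prime factorization: 24 = 2^3·3.
f is primitive ⇔ t has order 24 in GF(5)[t]/(f), i.e. t^(24/q) ≠ 1 for each prime q | 24.
t^(12) mod f = 1
t^(8) mod f = 3t + 4.
Since t^(12) = 1, the order of t divides 12 < 24; not primitive.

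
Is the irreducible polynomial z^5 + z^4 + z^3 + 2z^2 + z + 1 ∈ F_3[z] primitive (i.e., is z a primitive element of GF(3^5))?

Write f(z) = z^5 + z^4 + z^3 + 2z^2 + z + 1.
|GF(3^5)^×| = 3^5 − 1 = 242. Prime factorization: 242 = 2·11^2.
f is primitive ⇔ z has order 242 in GF(3)[z]/(f), i.e. z^(242/q) ≠ 1 for each prime q | 242.
z^(121) mod f = 2.
z^(22) mod f = z^4 + 2z^2 + z + 1.
None equal 1, so z has full order 242; f is primitive.

Yes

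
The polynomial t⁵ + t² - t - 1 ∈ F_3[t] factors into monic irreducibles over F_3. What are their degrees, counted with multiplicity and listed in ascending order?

1, 1, 1, 2

Write g(t) = t⁵ + t² - t - 1.
Roots in F_3: g(0) = 2; g(1) = 0 → root; g(2) = 0 → root.
Linear factors from roots: (t - 1), (t + 1).
Complete factorization: g(t) = (t + 1)·(t - 1)^2·(t² + t - 1).
Factor degrees with multiplicity: 1 + 1 + 1 + 2 = 5.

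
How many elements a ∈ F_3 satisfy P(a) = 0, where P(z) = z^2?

1

Evaluate at each of the 3 elements of F_3:
P(0) = 0 → root; P(1) = 1; P(2) = 1.
Roots: {0}.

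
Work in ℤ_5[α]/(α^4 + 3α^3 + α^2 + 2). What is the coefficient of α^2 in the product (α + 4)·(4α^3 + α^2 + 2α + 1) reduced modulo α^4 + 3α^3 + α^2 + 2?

2

Multiply in ℤ_5[α]: (α + 4)·(4α^3 + α^2 + 2α + 1) = 4α^4 + 2α^3 + α^2 + 4α + 4.
Reduce using α^4 ≡ 2α^3 + 4α^2 + 3 (mod α^4 + 3α^3 + α^2 + 2).
Reduced: 2α^2 + 4α + 1.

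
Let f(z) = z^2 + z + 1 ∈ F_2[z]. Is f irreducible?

Yes

Check for roots in F_2: f(0) = 1; f(1) = 1.
No roots. A degree-2 polynomial over a field with no linear factor is irreducible.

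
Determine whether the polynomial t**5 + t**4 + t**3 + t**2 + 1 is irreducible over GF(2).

Yes

Write h(t) = t**5 + t**4 + t**3 + t**2 + 1.
Check for roots in GF(2): h(0) = 1; h(1) = 1.
No roots, so no linear factors.
Monic irreducibles of degree 2 over GF(2): t**2 + t + 1.
None of them divide h (all give nonzero remainder).
No irreducible factor of degree ≤ 2 exists, so h is irreducible over GF(2).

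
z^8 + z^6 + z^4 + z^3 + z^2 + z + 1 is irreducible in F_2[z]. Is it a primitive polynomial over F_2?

Yes

Write f(z) = z^8 + z^6 + z^4 + z^3 + z^2 + z + 1.
|GF(2^8)^×| = 2^8 − 1 = 255. Prime factorization: 255 = 3·5·17.
f is primitive ⇔ z has order 255 in GF(2)[z]/(f), i.e. z^(255/q) ≠ 1 for each prime q | 255.
z^(85) mod f = z^4 + z^3 + z.
z^(51) mod f = z^6 + z^3.
z^(15) mod f = z^6 + z + 1.
None equal 1, so z has full order 255; f is primitive.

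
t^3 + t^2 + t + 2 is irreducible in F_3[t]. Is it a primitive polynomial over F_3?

Write f(t) = t^3 + t^2 + t + 2.
|GF(3^3)^×| = 3^3 − 1 = 26. Prime factorization: 26 = 2·13.
f is primitive ⇔ t has order 26 in GF(3)[t]/(f), i.e. t^(26/q) ≠ 1 for each prime q | 26.
t^(13) mod f = 1
t^(2) mod f = t^2.
Since t^(13) = 1, the order of t divides 13 < 26; not primitive.

No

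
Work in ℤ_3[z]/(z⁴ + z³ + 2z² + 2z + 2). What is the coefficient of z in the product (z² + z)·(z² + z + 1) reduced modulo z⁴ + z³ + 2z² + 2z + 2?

Multiply in ℤ_3[z]: (z² + z)·(z² + z + 1) = z⁴ + 2z³ + 2z² + z.
Reduce using z⁴ ≡ 2z³ + z² + z + 1 (mod z⁴ + z³ + 2z² + 2z + 2).
Reduced: z³ + 2z + 1.

2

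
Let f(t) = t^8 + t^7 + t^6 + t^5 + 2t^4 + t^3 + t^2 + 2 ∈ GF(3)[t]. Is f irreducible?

Check for roots in GF(3): f(0) = 2; f(1) = 1; f(2) = 1.
No roots, so no linear factors.
Monic irreducibles of degree 2 over GF(3): t^2 + 1, t^2 + t + 2, t^2 + 2t + 2.
None of them divide f (all give nonzero remainder).
Degree-3 irreducible divisors: test the 8 monic irreducibles of degree 3 over GF(3).
None of them divide f (all give nonzero remainder).
Degree-4 irreducible divisors: test the 18 monic irreducibles of degree 4 over GF(3).
None of them divide f (all give nonzero remainder).
No irreducible factor of degree ≤ 4 exists, so f is irreducible over GF(3).

Yes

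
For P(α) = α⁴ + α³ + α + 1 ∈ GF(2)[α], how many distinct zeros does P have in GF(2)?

Evaluate at each of the 2 elements of GF(2):
P(0) = 1; P(1) = 0 → root.
Roots: {1}.

1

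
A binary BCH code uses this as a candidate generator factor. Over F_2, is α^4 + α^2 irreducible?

No

Write g(α) = α^4 + α^2.
Check for roots in F_2: g(0) = 0 → root; g(1) = 0 → root.
g(0) = 0, so (α) divides g(α); g is reducible.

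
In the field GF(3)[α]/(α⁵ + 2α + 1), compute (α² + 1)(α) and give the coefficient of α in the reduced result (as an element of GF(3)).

Multiply in GF(3)[α]: (α² + 1)·(α) = α³ + α.
Reduced: α³ + α.

1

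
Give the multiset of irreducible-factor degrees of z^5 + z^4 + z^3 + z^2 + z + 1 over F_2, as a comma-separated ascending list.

Write g(z) = z^5 + z^4 + z^3 + z^2 + z + 1.
Roots in F_2: g(0) = 1; g(1) = 0 → root.
Linear factors from roots: (z + 1).
Complete factorization: g(z) = (z + 1)·(z^2 + z + 1)^2.
Factor degrees with multiplicity: 1 + 2 + 2 = 5.

1, 2, 2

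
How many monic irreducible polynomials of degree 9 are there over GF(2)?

56

The number of monic irreducibles of degree 9 over GF(2) is (1/9)·Σ_{d∣9} μ(9/d) 2^d.
Divisors of 9: 1, 3, 9; μ(9/d) for each: 0, -1, 1.
Σ = − 2^3 + 2^9 = 504.
N = 504/9 = 56.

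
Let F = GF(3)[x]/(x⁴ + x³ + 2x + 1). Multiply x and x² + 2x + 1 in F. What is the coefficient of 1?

0

Multiply in GF(3)[x]: (x)·(x² + 2x + 1) = x³ + 2x² + x.
Reduced: x³ + 2x² + x.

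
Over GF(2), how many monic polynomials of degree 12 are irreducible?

335

By the necklace-counting formula, N_2(12) = (1/12) Σ_{d|12} μ(12/d)·2^d.
Divisors of 12: 1, 2, 3, 4, 6, 12; μ(12/d) for each: 0, 1, 0, -1, -1, 1.
Σ = 2^2 − 2^4 − 2^6 + 2^12 = 4020.
N = 4020/12 = 335.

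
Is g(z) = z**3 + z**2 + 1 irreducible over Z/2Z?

Yes

Check for roots in Z/2Z: g(0) = 1; g(1) = 1.
No roots. A degree-3 polynomial over a field with no linear factor is irreducible.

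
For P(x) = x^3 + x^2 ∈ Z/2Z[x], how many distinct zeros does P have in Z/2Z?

Evaluate at each of the 2 elements of Z/2Z:
P(0) = 0 → root; P(1) = 0 → root.
Roots: {0, 1}.

2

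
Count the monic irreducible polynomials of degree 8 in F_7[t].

By the necklace-counting formula, N_7(8) = (1/8) Σ_{d|8} μ(8/d)·7^d.
Divisors of 8: 1, 2, 4, 8; μ(8/d) for each: 0, 0, -1, 1.
Σ = − 7^4 + 7^8 = 5762400.
N = 5762400/8 = 720300.

720300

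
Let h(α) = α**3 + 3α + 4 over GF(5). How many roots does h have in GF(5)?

2

Evaluate at each of the 5 elements of GF(5):
h(0) = 4; h(1) = 3; h(2) = 3; h(3) = 0 → root; h(4) = 0 → root.
Roots: {3, 4}.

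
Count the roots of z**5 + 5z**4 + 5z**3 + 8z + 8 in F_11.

Write g(z) = z**5 + 5z**4 + 5z**3 + 8z + 8.
Evaluate at each of the 11 elements of F_11:
g(0) = 8; g(1) = 5; g(2) = 0 → root; g(3) = 1; g(4) = 2; g(5) = 4; g(6) = 3; g(7) = 0 → root; g(8) = 0 → root; g(9) = 0 → root; g(10) = 10.
Roots: {2, 7, 8, 9}.

4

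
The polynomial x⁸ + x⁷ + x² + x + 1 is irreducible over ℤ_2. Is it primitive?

Yes

Write f(x) = x⁸ + x⁷ + x² + x + 1.
|GF(2^8)^×| = 2^8 − 1 = 255. Prime factorization: 255 = 3·5·17.
f is primitive ⇔ x has order 255 in GF(2)[x]/(f), i.e. x^(255/q) ≠ 1 for each prime q | 255.
x^(85) mod f = x⁷ + x⁵ + x³ + x.
x^(51) mod f = x⁶ + x⁵ + x³ + x².
x^(15) mod f = x⁷ + x⁶ + x⁵ + x⁴ + x².
None equal 1, so x has full order 255; f is primitive.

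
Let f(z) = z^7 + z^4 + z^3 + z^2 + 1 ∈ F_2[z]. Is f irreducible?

Check for roots in F_2: f(0) = 1; f(1) = 1.
No roots, so no linear factors.
Monic irreducibles of degree 2 over GF(2): z^2 + z + 1.
None of them divide f (all give nonzero remainder).
Monic irreducibles of degree 3 over GF(2): z^3 + z + 1, z^3 + z^2 + 1.
None of them divide f (all give nonzero remainder).
No irreducible factor of degree ≤ 3 exists, so f is irreducible over GF(2).

Yes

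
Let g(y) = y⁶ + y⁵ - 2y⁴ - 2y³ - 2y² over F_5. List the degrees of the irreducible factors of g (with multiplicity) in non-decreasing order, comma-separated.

Roots in F_5: g(0) = 0 → root; g(1) = 1; g(2) = 0 → root; g(3) = 3; g(4) = 3.
Linear factors from roots: (y), (y - 2).
Complete factorization: g(y) = (y - 2)·(y)^2·(y³ - 2y² - y + 1).
Factor degrees with multiplicity: 1 + 1 + 1 + 3 = 6.

1, 1, 1, 3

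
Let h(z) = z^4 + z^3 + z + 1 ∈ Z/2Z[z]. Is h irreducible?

No

Check for roots in Z/2Z: h(0) = 1; h(1) = 0 → root.
h(1) = 0, so (z − 1) divides h(z); h is reducible.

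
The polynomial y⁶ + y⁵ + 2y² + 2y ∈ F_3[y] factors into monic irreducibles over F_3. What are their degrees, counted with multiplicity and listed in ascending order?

Write f(y) = y⁶ + y⁵ + 2y² + 2y.
Roots in F_3: f(0) = 0 → root; f(1) = 0 → root; f(2) = 0 → root.
Linear factors from roots: (y), (y + 2), (y + 1).
Complete factorization: f(y) = (y)·(y + 2)·(y + 1)^2·(y² + 1).
Factor degrees with multiplicity: 1 + 1 + 1 + 1 + 2 = 6.

1, 1, 1, 1, 2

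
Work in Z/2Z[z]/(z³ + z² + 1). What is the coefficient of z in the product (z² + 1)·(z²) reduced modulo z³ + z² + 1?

Multiply in Z/2Z[z]: (z² + 1)·(z²) = z⁴ + z².
Reduce using z³ ≡ z² + 1 (mod z³ + z² + 1).
Reduced: z + 1.

1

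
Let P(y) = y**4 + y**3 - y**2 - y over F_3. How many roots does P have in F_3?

Evaluate at each of the 3 elements of F_3:
P(0) = 0 → root; P(1) = 0 → root; P(2) = 0 → root.
Roots: {0, 1, 2}.

3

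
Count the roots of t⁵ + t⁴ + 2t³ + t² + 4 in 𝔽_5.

Write g(t) = t⁵ + t⁴ + 2t³ + t² + 4.
Evaluate at each of the 5 elements of 𝔽_5:
g(0) = 4; g(1) = 4; g(2) = 2; g(3) = 1; g(4) = 3.
No element is a root.

0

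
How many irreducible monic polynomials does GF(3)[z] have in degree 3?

Gauss's count: N_{3}(3) = (1/3) Σ_{d|3} μ(3/d)·3^d.
Divisors of 3: 1, 3; μ(3/d) for each: -1, 1.
Σ = − 3^1 + 3^3 = 24.
N = 24/3 = 8.

8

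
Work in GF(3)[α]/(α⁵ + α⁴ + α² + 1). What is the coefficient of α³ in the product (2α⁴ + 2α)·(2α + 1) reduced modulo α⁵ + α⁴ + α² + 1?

Multiply in GF(3)[α]: (2α⁴ + 2α)·(2α + 1) = α⁵ + 2α⁴ + α² + 2α.
Reduce using α⁵ ≡ 2α⁴ + 2α² + 2 (mod α⁵ + α⁴ + α² + 1).
Reduced: α⁴ + 2α + 2.

0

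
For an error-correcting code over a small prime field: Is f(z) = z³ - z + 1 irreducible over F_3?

Check for roots in F_3: f(0) = 1; f(1) = 1; f(2) = 1.
No roots. A degree-3 polynomial over a field with no linear factor is irreducible.

Yes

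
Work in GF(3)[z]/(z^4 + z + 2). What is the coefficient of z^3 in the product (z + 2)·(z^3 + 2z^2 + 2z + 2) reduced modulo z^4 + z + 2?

Multiply in GF(3)[z]: (z + 2)·(z^3 + 2z^2 + 2z + 2) = z^4 + z^3 + 1.
Reduce using z^4 ≡ 2z + 1 (mod z^4 + z + 2).
Reduced: z^3 + 2z + 2.

1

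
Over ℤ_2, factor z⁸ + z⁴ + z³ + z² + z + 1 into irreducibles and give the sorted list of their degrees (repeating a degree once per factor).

1, 1, 1, 2, 3

Write g(z) = z⁸ + z⁴ + z³ + z² + z + 1.
Roots in ℤ_2: g(0) = 1; g(1) = 0 → root.
Linear factors from roots: (z + 1).
Complete factorization: g(z) = (z + 1)^3·(z² + z + 1)·(z³ + z + 1).
Factor degrees with multiplicity: 1 + 1 + 1 + 2 + 3 = 8.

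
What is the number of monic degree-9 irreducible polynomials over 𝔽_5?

Gauss's count: N_{5}(9) = (1/9) Σ_{d|9} μ(9/d)·5^d.
Divisors of 9: 1, 3, 9; μ(9/d) for each: 0, -1, 1.
Σ = − 5^3 + 5^9 = 1953000.
N = 1953000/9 = 217000.

217000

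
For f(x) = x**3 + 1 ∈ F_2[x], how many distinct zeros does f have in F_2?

1

Evaluate at each of the 2 elements of F_2:
f(0) = 1; f(1) = 0 → root.
Roots: {1}.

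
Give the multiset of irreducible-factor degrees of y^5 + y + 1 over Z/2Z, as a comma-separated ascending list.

2, 3

Write h(y) = y^5 + y + 1.
Roots in Z/2Z: h(0) = 1; h(1) = 1.
Complete factorization: h(y) = (y^2 + y + 1)·(y^3 + y^2 + 1).
Factor degrees with multiplicity: 2 + 3 = 5.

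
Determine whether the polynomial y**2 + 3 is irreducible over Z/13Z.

Write g(y) = y**2 + 3.
Check each element of Z/13Z for a root: g(0)=3, g(1)=4, g(2)=7, g(3)=12, g(4)=6, g(5)=2, g(6)=0, g(7)=0, g(8)=2, g(9)=6, g(10)=12, g(11)=7, g(12)=4.
g(6) = 0, so (y − 6) divides g(y); g is reducible.

No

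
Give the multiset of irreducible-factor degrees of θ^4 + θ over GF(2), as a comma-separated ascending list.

1, 1, 2

Write g(θ) = θ^4 + θ.
Roots in GF(2): g(0) = 0 → root; g(1) = 0 → root.
Linear factors from roots: (θ), (θ + 1).
Complete factorization: g(θ) = (θ)·(θ + 1)·(θ^2 + θ + 1).
Factor degrees with multiplicity: 1 + 1 + 2 = 4.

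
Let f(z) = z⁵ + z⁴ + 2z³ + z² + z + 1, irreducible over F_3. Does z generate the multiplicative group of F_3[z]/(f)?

Yes

|GF(3^5)^×| = 3^5 − 1 = 242. Prime factorization: 242 = 2·11^2.
f is primitive ⇔ z has order 242 in GF(3)[z]/(f), i.e. z^(242/q) ≠ 1 for each prime q | 242.
z^(121) mod f = 2.
z^(22) mod f = z⁴ + z² + z.
None equal 1, so z has full order 242; f is primitive.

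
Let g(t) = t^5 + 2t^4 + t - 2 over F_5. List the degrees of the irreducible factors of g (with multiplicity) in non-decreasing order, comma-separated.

5

Roots in F_5: g(0) = 3; g(1) = 2; g(2) = 4; g(3) = 1; g(4) = 3.
Complete factorization: g(t) = (t^5 + 2t^4 + t - 2).
Factor degrees with multiplicity: 5 = 5.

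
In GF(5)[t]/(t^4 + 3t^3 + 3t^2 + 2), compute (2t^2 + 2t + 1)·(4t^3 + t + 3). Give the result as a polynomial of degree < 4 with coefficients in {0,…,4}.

t^2 + t

Multiply in GF(5)[t]: (2t^2 + 2t + 1)·(4t^3 + t + 3) = 3t^5 + 3t^4 + t^3 + 3t^2 + 2t + 3.
Reduce using t^4 ≡ 2t^3 + 2t^2 + 3 (mod t^4 + 3t^3 + 3t^2 + 2).
Reduced: t^2 + t.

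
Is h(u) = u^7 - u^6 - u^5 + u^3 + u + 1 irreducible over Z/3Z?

Check for roots in Z/3Z: h(0) = 1; h(1) = 2; h(2) = 1.
No roots, so no linear factors.
Monic irreducibles of degree 2 over GF(3): u^2 + 1, u^2 + u - 1, u^2 - u - 1.
None of them divide h (all give nonzero remainder).
Degree-3 irreducible divisors: test the 8 monic irreducibles of degree 3 over GF(3).
None of them divide h (all give nonzero remainder).
No irreducible factor of degree ≤ 3 exists, so h is irreducible over GF(3).

Yes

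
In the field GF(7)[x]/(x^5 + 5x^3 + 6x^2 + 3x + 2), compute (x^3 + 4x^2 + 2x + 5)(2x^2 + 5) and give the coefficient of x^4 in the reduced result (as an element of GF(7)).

1

Multiply in GF(7)[x]: (x^3 + 4x^2 + 2x + 5)·(2x^2 + 5) = 2x^5 + x^4 + 2x^3 + 2x^2 + 3x + 4.
Reduce using x^5 ≡ 2x^3 + x^2 + 4x + 5 (mod x^5 + 5x^3 + 6x^2 + 3x + 2).
Reduced: x^4 + 6x^3 + 4x^2 + 4x.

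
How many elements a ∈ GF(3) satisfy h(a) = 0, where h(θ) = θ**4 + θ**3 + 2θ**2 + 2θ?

3

Evaluate at each of the 3 elements of GF(3):
h(0) = 0 → root; h(1) = 0 → root; h(2) = 0 → root.
Roots: {0, 1, 2}.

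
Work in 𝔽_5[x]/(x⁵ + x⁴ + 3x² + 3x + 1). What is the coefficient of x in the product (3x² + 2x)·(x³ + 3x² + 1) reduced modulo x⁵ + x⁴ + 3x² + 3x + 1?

Multiply in 𝔽_5[x]: (3x² + 2x)·(x³ + 3x² + 1) = 3x⁵ + x⁴ + x³ + 3x² + 2x.
Reduce using x⁵ ≡ 4x⁴ + 2x² + 2x + 4 (mod x⁵ + x⁴ + 3x² + 3x + 1).
Reduced: 3x⁴ + x³ + 4x² + 3x + 2.

3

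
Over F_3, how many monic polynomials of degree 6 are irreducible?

Gauss's count: N_{3}(6) = (1/6) Σ_{d|6} μ(6/d)·3^d.
Divisors of 6: 1, 2, 3, 6; μ(6/d) for each: 1, -1, -1, 1.
Σ = 3^1 − 3^2 − 3^3 + 3^6 = 696.
N = 696/6 = 116.

116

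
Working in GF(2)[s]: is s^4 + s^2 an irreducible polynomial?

Write h(s) = s^4 + s^2.
Check for roots in GF(2): h(0) = 0 → root; h(1) = 0 → root.
h(0) = 0, so (s) divides h(s); h is reducible.

No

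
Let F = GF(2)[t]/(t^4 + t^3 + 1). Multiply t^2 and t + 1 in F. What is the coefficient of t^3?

Multiply in GF(2)[t]: (t^2)·(t + 1) = t^3 + t^2.
Reduced: t^3 + t^2.

1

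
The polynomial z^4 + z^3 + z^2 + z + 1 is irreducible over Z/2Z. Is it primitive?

Write f(z) = z^4 + z^3 + z^2 + z + 1.
|GF(2^4)^×| = 2^4 − 1 = 15. Prime factorization: 15 = 3·5.
f is primitive ⇔ z has order 15 in GF(2)[z]/(f), i.e. z^(15/q) ≠ 1 for each prime q | 15.
z^(5) mod f = 1
z^(3) mod f = z^3.
Since z^(5) = 1, the order of z divides 5 < 15; not primitive.

No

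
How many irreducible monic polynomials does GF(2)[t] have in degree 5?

6

By the necklace-counting formula, N_2(5) = (1/5) Σ_{d|5} μ(5/d)·2^d.
Divisors of 5: 1, 5; μ(5/d) for each: -1, 1.
Σ = − 2^1 + 2^5 = 30.
N = 30/5 = 6.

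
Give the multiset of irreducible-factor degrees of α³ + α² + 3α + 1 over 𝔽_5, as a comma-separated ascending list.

Write f(α) = α³ + α² + 3α + 1.
Roots in 𝔽_5: f(0) = 1; f(1) = 1; f(2) = 4; f(3) = 1; f(4) = 3.
Complete factorization: f(α) = (α³ + α² + 3α + 1).
Factor degrees with multiplicity: 3 = 3.

3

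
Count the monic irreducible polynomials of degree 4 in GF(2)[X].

3

x^(2^4) − x is the product of all monic irreducibles of degree dividing 4; Möbius inversion gives N = (1/4) Σ μ(4/d)·2^d.
Divisors of 4: 1, 2, 4; μ(4/d) for each: 0, -1, 1.
Σ = − 2^2 + 2^4 = 12.
N = 12/4 = 3.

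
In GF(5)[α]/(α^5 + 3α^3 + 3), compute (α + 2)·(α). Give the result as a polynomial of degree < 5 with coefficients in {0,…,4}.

Multiply in GF(5)[α]: (α + 2)·(α) = α^2 + 2α.
Reduced: α^2 + 2α.

α^2 + 2α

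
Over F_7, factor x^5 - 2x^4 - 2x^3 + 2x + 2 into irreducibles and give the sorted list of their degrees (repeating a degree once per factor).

1, 4

Write f(x) = x^5 - 2x^4 - 2x^3 + 2x + 2.
Linear factors from roots: (x - 3).
Complete factorization: f(x) = (x - 3)·(x^4 + x^3 + x^2 + 3x - 3).
Factor degrees with multiplicity: 1 + 4 = 5.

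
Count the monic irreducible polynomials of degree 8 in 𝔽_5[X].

Gauss's count: N_{5}(8) = (1/8) Σ_{d|8} μ(8/d)·5^d.
Divisors of 8: 1, 2, 4, 8; μ(8/d) for each: 0, 0, -1, 1.
Σ = − 5^4 + 5^8 = 390000.
N = 390000/8 = 48750.

48750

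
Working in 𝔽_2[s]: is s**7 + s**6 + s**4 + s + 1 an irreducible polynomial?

Yes

Write h(s) = s**7 + s**6 + s**4 + s + 1.
Check for roots in 𝔽_2: h(0) = 1; h(1) = 1.
No roots, so no linear factors.
Monic irreducibles of degree 2 over GF(2): s**2 + s + 1.
None of them divide h (all give nonzero remainder).
Monic irreducibles of degree 3 over GF(2): s**3 + s + 1, s**3 + s**2 + 1.
None of them divide h (all give nonzero remainder).
No irreducible factor of degree ≤ 3 exists, so h is irreducible over GF(2).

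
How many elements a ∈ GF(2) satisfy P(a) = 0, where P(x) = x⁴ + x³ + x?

1

Evaluate at each of the 2 elements of GF(2):
P(0) = 0 → root; P(1) = 1.
Roots: {0}.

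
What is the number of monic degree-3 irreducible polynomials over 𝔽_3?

The number of monic irreducibles of degree 3 over GF(3) is (1/3)·Σ_{d∣3} μ(3/d) 3^d.
Divisors of 3: 1, 3; μ(3/d) for each: -1, 1.
Σ = − 3^1 + 3^3 = 24.
N = 24/3 = 8.

8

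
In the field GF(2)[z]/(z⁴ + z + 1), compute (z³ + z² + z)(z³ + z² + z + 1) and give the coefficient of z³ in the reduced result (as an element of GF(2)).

Multiply in GF(2)[z]: (z³ + z² + z)·(z³ + z² + z + 1) = z⁶ + z⁴ + z³ + z.
Reduce using z⁴ ≡ z + 1 (mod z⁴ + z + 1).
Reduced: z² + 1.

0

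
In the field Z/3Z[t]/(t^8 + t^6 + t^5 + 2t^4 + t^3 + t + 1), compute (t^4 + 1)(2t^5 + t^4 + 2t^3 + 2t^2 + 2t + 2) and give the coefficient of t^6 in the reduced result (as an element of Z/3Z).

Multiply in Z/3Z[t]: (t^4 + 1)·(2t^5 + t^4 + 2t^3 + 2t^2 + 2t + 2) = 2t^9 + t^8 + 2t^7 + 2t^6 + t^5 + 2t^3 + 2t^2 + 2t + 2.
Reduce using t^8 ≡ 2t^6 + 2t^5 + t^4 + 2t^3 + 2t + 2 (mod t^8 + t^6 + t^5 + 2t^4 + t^3 + t + 1).
Reduced: 2t^6 + 2t^5 + 2t^4 + t^3 + 2t + 1.

2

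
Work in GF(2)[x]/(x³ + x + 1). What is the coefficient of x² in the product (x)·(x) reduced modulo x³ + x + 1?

1

Multiply in GF(2)[x]: (x)·(x) = x².
Reduced: x².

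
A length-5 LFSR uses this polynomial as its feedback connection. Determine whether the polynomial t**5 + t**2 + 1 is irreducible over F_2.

Write g(t) = t**5 + t**2 + 1.
Check for roots in F_2: g(0) = 1; g(1) = 1.
No roots, so no linear factors.
Monic irreducibles of degree 2 over GF(2): t**2 + t + 1.
None of them divide g (all give nonzero remainder).
No irreducible factor of degree ≤ 2 exists, so g is irreducible over GF(2).

Yes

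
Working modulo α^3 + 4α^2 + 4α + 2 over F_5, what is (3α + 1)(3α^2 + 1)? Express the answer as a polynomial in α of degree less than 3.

2α^2 + 2α + 3

Multiply in F_5[α]: (3α + 1)·(3α^2 + 1) = 4α^3 + 3α^2 + 3α + 1.
Reduce using α^3 ≡ α^2 + α + 3 (mod α^3 + 4α^2 + 4α + 2).
Reduced: 2α^2 + 2α + 3.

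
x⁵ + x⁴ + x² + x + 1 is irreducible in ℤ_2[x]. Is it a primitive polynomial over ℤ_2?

Write f(x) = x⁵ + x⁴ + x² + x + 1.
|GF(2^5)^×| = 2^5 − 1 = 31. Prime factorization: 31 = 31.
f is primitive ⇔ x has order 31 in GF(2)[x]/(f), i.e. x^(31/q) ≠ 1 for each prime q | 31.
x^(1) mod f = x.
None equal 1, so x has full order 31; f is primitive.

Yes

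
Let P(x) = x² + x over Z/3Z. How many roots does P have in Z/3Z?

2

Evaluate at each of the 3 elements of Z/3Z:
P(0) = 0 → root; P(1) = 2; P(2) = 0 → root.
Roots: {0, 2}.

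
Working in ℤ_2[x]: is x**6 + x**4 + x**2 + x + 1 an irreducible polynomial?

Yes

Write m(x) = x**6 + x**4 + x**2 + x + 1.
Check for roots in ℤ_2: m(0) = 1; m(1) = 1.
No roots, so no linear factors.
Monic irreducibles of degree 2 over GF(2): x**2 + x + 1.
None of them divide m (all give nonzero remainder).
Monic irreducibles of degree 3 over GF(2): x**3 + x + 1, x**3 + x**2 + 1.
None of them divide m (all give nonzero remainder).
No irreducible factor of degree ≤ 3 exists, so m is irreducible over GF(2).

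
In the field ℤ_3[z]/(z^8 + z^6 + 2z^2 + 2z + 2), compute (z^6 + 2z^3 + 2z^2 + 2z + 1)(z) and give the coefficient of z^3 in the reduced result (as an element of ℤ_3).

Multiply in ℤ_3[z]: (z^6 + 2z^3 + 2z^2 + 2z + 1)·(z) = z^7 + 2z^4 + 2z^3 + 2z^2 + z.
Reduced: z^7 + 2z^4 + 2z^3 + 2z^2 + z.

2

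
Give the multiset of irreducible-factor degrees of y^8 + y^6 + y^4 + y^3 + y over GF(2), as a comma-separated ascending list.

1, 3, 4

Write h(y) = y^8 + y^6 + y^4 + y^3 + y.
Roots in GF(2): h(0) = 0 → root; h(1) = 1.
Linear factors from roots: (y).
Complete factorization: h(y) = (y)·(y^3 + y + 1)·(y^4 + y + 1).
Factor degrees with multiplicity: 1 + 3 + 4 = 8.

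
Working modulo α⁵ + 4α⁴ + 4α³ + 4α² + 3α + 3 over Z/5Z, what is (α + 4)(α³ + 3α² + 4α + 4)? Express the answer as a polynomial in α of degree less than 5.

α^4 + 2α^3 + α^2 + 1

Multiply in Z/5Z[α]: (α + 4)·(α³ + 3α² + 4α + 4) = α⁴ + 2α³ + α² + 1.
Reduced: α⁴ + 2α³ + α² + 1.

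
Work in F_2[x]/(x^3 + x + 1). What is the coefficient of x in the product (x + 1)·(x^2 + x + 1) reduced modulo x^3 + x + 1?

1

Multiply in F_2[x]: (x + 1)·(x^2 + x + 1) = x^3 + 1.
Reduce using x^3 ≡ x + 1 (mod x^3 + x + 1).
Reduced: x.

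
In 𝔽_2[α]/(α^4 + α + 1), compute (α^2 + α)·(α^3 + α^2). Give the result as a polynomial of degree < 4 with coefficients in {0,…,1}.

Multiply in 𝔽_2[α]: (α^2 + α)·(α^3 + α^2) = α^5 + α^3.
Reduce using α^4 ≡ α + 1 (mod α^4 + α + 1).
Reduced: α^3 + α^2 + α.

α^3 + α^2 + α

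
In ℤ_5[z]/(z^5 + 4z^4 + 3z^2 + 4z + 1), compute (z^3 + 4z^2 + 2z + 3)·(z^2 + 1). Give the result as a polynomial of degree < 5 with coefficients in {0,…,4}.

Multiply in ℤ_5[z]: (z^3 + 4z^2 + 2z + 3)·(z^2 + 1) = z^5 + 4z^4 + 3z^3 + 2z^2 + 2z + 3.
Reduce using z^5 ≡ z^4 + 2z^2 + z + 4 (mod z^5 + 4z^4 + 3z^2 + 4z + 1).
Reduced: 3z^3 + 4z^2 + 3z + 2.

3z^3 + 4z^2 + 3z + 2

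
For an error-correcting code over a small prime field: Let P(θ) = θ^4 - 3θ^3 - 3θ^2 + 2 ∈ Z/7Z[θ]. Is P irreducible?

Yes

Check for roots in Z/7Z: P(0) = 2; P(1) = 4; P(2) = 3; P(3) = 3; P(4) = 4; P(5) = 2; P(6) = 3.
No roots, so no linear factors.
Degree-2 irreducible divisors: test the 21 monic irreducibles of degree 2 over GF(7).
None of them divide P (all give nonzero remainder).
No irreducible factor of degree ≤ 2 exists, so P is irreducible over GF(7).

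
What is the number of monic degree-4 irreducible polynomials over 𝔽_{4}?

60

By the necklace-counting formula, N_4(4) = (1/4) Σ_{d|4} μ(4/d)·4^d.
Divisors of 4: 1, 2, 4; μ(4/d) for each: 0, -1, 1.
Σ = − 4^2 + 4^4 = 240.
N = 240/4 = 60.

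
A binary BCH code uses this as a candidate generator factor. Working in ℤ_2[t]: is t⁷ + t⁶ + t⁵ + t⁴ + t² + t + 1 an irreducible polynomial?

Write P(t) = t⁷ + t⁶ + t⁵ + t⁴ + t² + t + 1.
Check for roots in ℤ_2: P(0) = 1; P(1) = 1.
No roots, so no linear factors.
Monic irreducibles of degree 2 over GF(2): t² + t + 1.
None of them divide P (all give nonzero remainder).
Monic irreducibles of degree 3 over GF(2): t³ + t + 1, t³ + t² + 1.
None of them divide P (all give nonzero remainder).
No irreducible factor of degree ≤ 3 exists, so P is irreducible over GF(2).

Yes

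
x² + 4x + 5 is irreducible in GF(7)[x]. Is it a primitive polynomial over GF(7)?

Write f(x) = x² + 4x + 5.
|GF(7^2)^×| = 7^2 − 1 = 48. Prime factorization: 48 = 2^4·3.
f is primitive ⇔ x has order 48 in GF(7)[x]/(f), i.e. x^(48/q) ≠ 1 for each prime q | 48.
x^(24) mod f = 6.
x^(16) mod f = 4.
None equal 1, so x has full order 48; f is primitive.

Yes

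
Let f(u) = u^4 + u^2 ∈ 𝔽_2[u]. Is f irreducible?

No

Check for roots in 𝔽_2: f(0) = 0 → root; f(1) = 0 → root.
f(0) = 0, so (u) divides f(u); f is reducible.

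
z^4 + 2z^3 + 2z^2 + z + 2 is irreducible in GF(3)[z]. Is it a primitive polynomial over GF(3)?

Write f(z) = z^4 + 2z^3 + 2z^2 + z + 2.
|GF(3^4)^×| = 3^4 − 1 = 80. Prime factorization: 80 = 2^4·5.
f is primitive ⇔ z has order 80 in GF(3)[z]/(f), i.e. z^(80/q) ≠ 1 for each prime q | 80.
z^(40) mod f = 2.
z^(16) mod f = z^2 + 2z.
None equal 1, so z has full order 80; f is primitive.

Yes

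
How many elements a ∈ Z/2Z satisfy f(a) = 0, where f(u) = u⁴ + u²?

Evaluate at each of the 2 elements of Z/2Z:
f(0) = 0 → root; f(1) = 0 → root.
Roots: {0, 1}.

2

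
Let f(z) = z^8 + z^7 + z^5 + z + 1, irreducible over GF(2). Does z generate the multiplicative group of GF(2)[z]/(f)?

No

|GF(2^8)^×| = 2^8 − 1 = 255. Prime factorization: 255 = 3·5·17.
f is primitive ⇔ z has order 255 in GF(2)[z]/(f), i.e. z^(255/q) ≠ 1 for each prime q | 255.
z^(85) mod f = 1
z^(51) mod f = z^6 + z^4 + z^3 + z.
z^(15) mod f = z^5 + z^4 + z^3.
Since z^(85) = 1, the order of z divides 85 < 255; not primitive.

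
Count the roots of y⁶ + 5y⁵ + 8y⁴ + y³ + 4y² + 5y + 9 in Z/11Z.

4

Write g(y) = y⁶ + 5y⁵ + 8y⁴ + y³ + 4y² + 5y + 9.
Evaluate at each of the 11 elements of Z/11Z:
g(0) = 9; g(1) = 0 → root; g(2) = 10; g(3) = 6; g(4) = 3; g(5) = 0 → root; g(6) = 9; g(7) = 1; g(8) = 0 → root; g(9) = 6; g(10) = 0 → root.
Roots: {1, 5, 8, 10}.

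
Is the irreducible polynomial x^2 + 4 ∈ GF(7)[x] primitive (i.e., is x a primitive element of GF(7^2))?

Write f(x) = x^2 + 4.
|GF(7^2)^×| = 7^2 − 1 = 48. Prime factorization: 48 = 2^4·3.
f is primitive ⇔ x has order 48 in GF(7)[x]/(f), i.e. x^(48/q) ≠ 1 for each prime q | 48.
x^(24) mod f = 1
x^(16) mod f = 2.
Since x^(24) = 1, the order of x divides 24 < 48; not primitive.

No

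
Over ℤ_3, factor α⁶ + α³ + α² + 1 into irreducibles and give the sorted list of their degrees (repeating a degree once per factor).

6

Write f(α) = α⁶ + α³ + α² + 1.
Roots in ℤ_3: f(0) = 1; f(1) = 1; f(2) = 2.
Complete factorization: f(α) = (α⁶ + α³ + α² + 1).
Factor degrees with multiplicity: 6 = 6.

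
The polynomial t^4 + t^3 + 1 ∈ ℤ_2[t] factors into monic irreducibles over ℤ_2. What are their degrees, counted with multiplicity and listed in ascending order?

Write g(t) = t^4 + t^3 + 1.
Roots in ℤ_2: g(0) = 1; g(1) = 1.
Complete factorization: g(t) = (t^4 + t^3 + 1).
Factor degrees with multiplicity: 4 = 4.

4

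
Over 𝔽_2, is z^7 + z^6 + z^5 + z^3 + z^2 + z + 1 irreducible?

Yes

Write P(z) = z^7 + z^6 + z^5 + z^3 + z^2 + z + 1.
Check for roots in 𝔽_2: P(0) = 1; P(1) = 1.
No roots, so no linear factors.
Monic irreducibles of degree 2 over GF(2): z^2 + z + 1.
None of them divide P (all give nonzero remainder).
Monic irreducibles of degree 3 over GF(2): z^3 + z + 1, z^3 + z^2 + 1.
None of them divide P (all give nonzero remainder).
No irreducible factor of degree ≤ 3 exists, so P is irreducible over GF(2).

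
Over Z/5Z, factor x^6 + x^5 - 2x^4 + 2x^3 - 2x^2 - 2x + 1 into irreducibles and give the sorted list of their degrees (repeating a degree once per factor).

6

Write f(x) = x^6 + x^5 - 2x^4 + 2x^3 - 2x^2 - 2x + 1.
Roots in Z/5Z: f(0) = 1; f(1) = 4; f(2) = 4; f(3) = 1; f(4) = 2.
Complete factorization: f(x) = (x^6 + x^5 - 2x^4 + 2x^3 - 2x^2 - 2x + 1).
Factor degrees with multiplicity: 6 = 6.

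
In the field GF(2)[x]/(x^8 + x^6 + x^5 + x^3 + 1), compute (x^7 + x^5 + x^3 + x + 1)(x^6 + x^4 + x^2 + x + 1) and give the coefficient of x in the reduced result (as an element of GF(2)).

0

Multiply in GF(2)[x]: (x^7 + x^5 + x^3 + x + 1)·(x^6 + x^4 + x^2 + x + 1) = x^13 + x^9 + x^8 + x^5 + 1.
Reduce using x^8 ≡ x^6 + x^5 + x^3 + 1 (mod x^8 + x^6 + x^5 + x^3 + 1).
Reduced: x^7 + x^6 + x^5 + x^3 + x^2 + 1.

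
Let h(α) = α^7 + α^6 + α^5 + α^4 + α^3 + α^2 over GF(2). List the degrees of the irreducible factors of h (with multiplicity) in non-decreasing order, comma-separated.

Roots in GF(2): h(0) = 0 → root; h(1) = 0 → root.
Linear factors from roots: (α), (α + 1).
Complete factorization: h(α) = (α + 1)·(α)^2·(α^2 + α + 1)^2.
Factor degrees with multiplicity: 1 + 1 + 1 + 2 + 2 = 7.

1, 1, 1, 2, 2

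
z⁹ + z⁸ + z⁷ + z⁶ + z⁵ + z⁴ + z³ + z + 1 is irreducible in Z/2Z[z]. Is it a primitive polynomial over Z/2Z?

Yes

Write f(z) = z⁹ + z⁸ + z⁷ + z⁶ + z⁵ + z⁴ + z³ + z + 1.
|GF(2^9)^×| = 2^9 − 1 = 511. Prime factorization: 511 = 7·73.
f is primitive ⇔ z has order 511 in GF(2)[z]/(f), i.e. z^(511/q) ≠ 1 for each prime q | 511.
z^(73) mod f = z⁶ + z⁵ + z².
z^(7) mod f = z⁷.
None equal 1, so z has full order 511; f is primitive.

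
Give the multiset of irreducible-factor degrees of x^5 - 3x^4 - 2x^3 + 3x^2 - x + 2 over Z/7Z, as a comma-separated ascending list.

1, 1, 3

Write h(x) = x^5 - 3x^4 - 2x^3 + 3x^2 - x + 2.
Linear factors from roots: (x - 1), (x - 3).
Complete factorization: h(x) = (x - 3)·(x - 1)·(x^3 + x^2 - x + 3).
Factor degrees with multiplicity: 1 + 1 + 3 = 5.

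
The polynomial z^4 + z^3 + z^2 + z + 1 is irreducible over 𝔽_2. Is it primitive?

No

Write f(z) = z^4 + z^3 + z^2 + z + 1.
|GF(2^4)^×| = 2^4 − 1 = 15. Prime factorization: 15 = 3·5.
f is primitive ⇔ z has order 15 in GF(2)[z]/(f), i.e. z^(15/q) ≠ 1 for each prime q | 15.
z^(5) mod f = 1
z^(3) mod f = z^3.
Since z^(5) = 1, the order of z divides 5 < 15; not primitive.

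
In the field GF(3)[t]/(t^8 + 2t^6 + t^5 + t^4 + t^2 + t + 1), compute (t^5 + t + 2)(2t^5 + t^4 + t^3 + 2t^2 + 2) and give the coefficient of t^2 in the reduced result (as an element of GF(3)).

Multiply in GF(3)[t]: (t^5 + t + 2)·(2t^5 + t^4 + t^3 + 2t^2 + 2) = 2t^10 + t^9 + t^8 + 2t^7 + 2t^6 + t^5 + t^3 + t^2 + 2t + 1.
Reduce using t^8 ≡ t^6 + 2t^5 + 2t^4 + 2t^2 + 2t + 2 (mod t^8 + 2t^6 + t^5 + t^4 + t^2 + t + 1).
Reduced: t^7 + 2t^6 + t^4 + t^3 + t^2 + t + 1.

1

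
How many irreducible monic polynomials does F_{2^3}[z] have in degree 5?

Gauss's count: N_{8}(5) = (1/5) Σ_{d|5} μ(5/d)·8^d.
Divisors of 5: 1, 5; μ(5/d) for each: -1, 1.
Σ = − 8^1 + 8^5 = 32760.
N = 32760/5 = 6552.

6552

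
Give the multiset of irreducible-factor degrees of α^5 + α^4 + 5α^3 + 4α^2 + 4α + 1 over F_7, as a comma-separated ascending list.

Write g(α) = α^5 + α^4 + 5α^3 + 4α^2 + 4α + 1.
Complete factorization: g(α) = (α^2 + 3α + 5)·(α^3 + 5α^2 + 6α + 3).
Factor degrees with multiplicity: 2 + 3 = 5.

2, 3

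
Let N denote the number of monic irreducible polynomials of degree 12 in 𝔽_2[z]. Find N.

335

The number of monic irreducibles of degree 12 over GF(2) is (1/12)·Σ_{d∣12} μ(12/d) 2^d.
Divisors of 12: 1, 2, 3, 4, 6, 12; μ(12/d) for each: 0, 1, 0, -1, -1, 1.
Σ = 2^2 − 2^4 − 2^6 + 2^12 = 4020.
N = 4020/12 = 335.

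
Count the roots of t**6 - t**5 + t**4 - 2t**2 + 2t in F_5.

Write g(t) = t**6 - t**5 + t**4 - 2t**2 + 2t.
Evaluate at each of the 5 elements of F_5:
g(0) = 0 → root; g(1) = 1; g(2) = 4; g(3) = 0 → root; g(4) = 4.
Roots: {0, 3}.

2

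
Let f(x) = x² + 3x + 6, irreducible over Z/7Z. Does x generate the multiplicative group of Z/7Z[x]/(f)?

No

|GF(7^2)^×| = 7^2 − 1 = 48. Prime factorization: 48 = 2^4·3.
f is primitive ⇔ x has order 48 in GF(7)[x]/(f), i.e. x^(48/q) ≠ 1 for each prime q | 48.
x^(24) mod f = 6.
x^(16) mod f = 1
Since x^(16) = 1, the order of x divides 16 < 48; not primitive.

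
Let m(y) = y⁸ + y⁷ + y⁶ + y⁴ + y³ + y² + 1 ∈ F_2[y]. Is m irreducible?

Yes

Check for roots in F_2: m(0) = 1; m(1) = 1.
No roots, so no linear factors.
Monic irreducibles of degree 2 over GF(2): y² + y + 1.
None of them divide m (all give nonzero remainder).
Monic irreducibles of degree 3 over GF(2): y³ + y + 1, y³ + y² + 1.
None of them divide m (all give nonzero remainder).
Monic irreducibles of degree 4 over GF(2): y⁴ + y + 1, y⁴ + y³ + 1, y⁴ + y³ + y² + y + 1.
None of them divide m (all give nonzero remainder).
No irreducible factor of degree ≤ 4 exists, so m is irreducible over GF(2).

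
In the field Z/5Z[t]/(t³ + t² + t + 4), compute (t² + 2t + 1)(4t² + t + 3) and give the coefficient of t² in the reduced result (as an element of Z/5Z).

0

Multiply in Z/5Z[t]: (t² + 2t + 1)·(4t² + t + 3) = 4t⁴ + 4t³ + 4t² + 2t + 3.
Reduce using t³ ≡ 4t² + 4t + 1 (mod t³ + t² + t + 4).
Reduced: t + 3.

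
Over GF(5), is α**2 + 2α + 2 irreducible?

No

Write f(α) = α**2 + 2α + 2.
Check for roots in GF(5): f(0) = 2; f(1) = 0 → root; f(2) = 0 → root; f(3) = 2; f(4) = 1.
f(1) = 0, so (α − 1) divides f(α); f is reducible.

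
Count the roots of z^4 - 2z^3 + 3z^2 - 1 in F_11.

1

Write P(z) = z^4 - 2z^3 + 3z^2 - 1.
Evaluate at each of the 11 elements of F_11:
P(0) = 10; P(1) = 1; P(2) = 0 → root; P(3) = 9; P(4) = 10; P(5) = 9; P(6) = 3; P(7) = 2; P(8) = 7; P(9) = 10; P(10) = 5.
Roots: {2}.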